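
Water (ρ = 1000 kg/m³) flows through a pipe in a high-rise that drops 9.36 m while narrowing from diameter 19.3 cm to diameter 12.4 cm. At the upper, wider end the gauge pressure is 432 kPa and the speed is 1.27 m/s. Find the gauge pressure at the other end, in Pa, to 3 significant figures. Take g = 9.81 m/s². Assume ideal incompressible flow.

Mass conservation (A₁v₁ = A₂v₂) gives v₂ = 1.27 × 293/121 = 3.08 m/s.
Energy conservation along the streamline gives P₂ = P₁ − ½ρ(v₂² − v₁²) − ρg(h₂ − h₁).
P₂ = 432000 + ½·1000·(1.27² − 3.08²) − 1000·9.81·(−9.36) = 432000 + (-3930) − (-91800) = 520000 Pa.

P₂ ≈ 520000 Pa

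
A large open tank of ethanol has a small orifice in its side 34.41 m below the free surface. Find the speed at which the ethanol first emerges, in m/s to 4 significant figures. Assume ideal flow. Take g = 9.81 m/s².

The surface is effectively still and both ends are open, so ½v² = gh and v = √(2·9.81·34.41) = 25.98 m/s.

v ≈ 25.98 m/s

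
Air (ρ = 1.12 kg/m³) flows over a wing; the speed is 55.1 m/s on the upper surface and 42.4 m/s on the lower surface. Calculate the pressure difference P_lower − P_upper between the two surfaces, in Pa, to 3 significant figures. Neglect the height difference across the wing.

Bernoulli (same height): P_lower − P_upper = ½ρ(v_upper² − v_lower²).
ΔP = ½·1.12·(55.1² − 42.4²) = 693 Pa.

ΔP ≈ 693 Pa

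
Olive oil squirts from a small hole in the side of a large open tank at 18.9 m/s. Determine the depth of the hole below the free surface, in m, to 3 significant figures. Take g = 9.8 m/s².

h ≈ 18.2 m

Torricelli: v = √(2gh), so h = v²/(2g).
h = 18.9²/(2·9.8) = 357/19.60 = 18.2 m.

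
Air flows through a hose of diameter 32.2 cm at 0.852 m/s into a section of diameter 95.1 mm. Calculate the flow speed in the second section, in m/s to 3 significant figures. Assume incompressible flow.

The volume flow rate is constant, so v₂ = (A₁/A₂)v₁ = (814/71.0)·0.852 = 9.77 m/s.

v₂ = 9.77 m/s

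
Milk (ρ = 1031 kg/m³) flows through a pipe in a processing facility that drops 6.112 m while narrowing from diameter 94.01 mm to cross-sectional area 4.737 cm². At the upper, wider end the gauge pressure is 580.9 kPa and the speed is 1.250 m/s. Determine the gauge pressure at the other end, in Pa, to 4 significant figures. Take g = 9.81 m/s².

The volume flow rate is constant, so v₂ = (A₁/A₂)v₁ = (69.41/4.737)·1.250 = 18.32 m/s.
Applying Bernoulli between the two ends and solving for P₂: P₂ = P₁ + ½ρ(v₁² − v₂²) − ρgΔh.
P₂ = 580900 + ½·1031·(1.250² − 18.32²) − 1031·9.81·(−6.112) = 580900 + (-172100) − (-61820) = 470600 Pa.

P₂ ≈ 470600 Pa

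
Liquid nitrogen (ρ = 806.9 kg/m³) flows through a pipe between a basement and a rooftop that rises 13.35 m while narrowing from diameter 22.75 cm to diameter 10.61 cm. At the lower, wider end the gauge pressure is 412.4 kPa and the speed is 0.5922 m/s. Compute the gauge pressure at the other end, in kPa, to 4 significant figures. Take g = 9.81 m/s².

Continuity gives A₁v₁ = A₂v₂, so v₂ = (406.5 cm²)/(88.41 cm²) × 0.5922 m/s = 2.723 m/s.
Bernoulli: P₁ + ½ρv₁² + ρg h₁ = P₂ + ½ρv₂² + ρg h₂, so P₂ = P₁ + ½ρ(v₁² − v₂²) − ρg(h₂ − h₁).
P₂ = 412400 + ½·806.9·(0.5922² − 2.723²) − 806.9·9.81·(+13.35) = 412400 + (-2849) − (105700) = 303900 Pa.

P₂ ≈ 303.9 kPa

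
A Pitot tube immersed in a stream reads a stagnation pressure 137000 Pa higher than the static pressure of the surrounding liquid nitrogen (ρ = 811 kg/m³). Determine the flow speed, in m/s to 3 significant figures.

v = 18.4 m/s

Bernoulli between the free stream and the stagnation point: ½ρv² = P_stag − P_static.
v = √(2ΔP/ρ) = √(2·137000/811) = 18.4 m/s.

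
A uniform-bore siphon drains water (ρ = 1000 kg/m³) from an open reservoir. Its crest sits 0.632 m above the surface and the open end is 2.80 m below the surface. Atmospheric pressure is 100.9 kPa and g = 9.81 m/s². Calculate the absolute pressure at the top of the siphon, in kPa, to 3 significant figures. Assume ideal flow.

The outlet speed comes from Torricelli: v = √(2g·2.80) = 7.41 m/s.
The bore is uniform, so the speed at the crest is the same v. Bernoulli surface→crest: P_atm = P_top + ½ρv² + ρg·h_top.
P_top = 100900 − ½·1000·7.41² − 1000·9.81·0.632 = 67200 Pa.

67.2 kPa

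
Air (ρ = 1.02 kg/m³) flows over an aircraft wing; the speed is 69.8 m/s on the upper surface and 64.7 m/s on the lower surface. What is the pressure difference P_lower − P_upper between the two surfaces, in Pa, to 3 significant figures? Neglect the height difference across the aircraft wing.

With negligible Δh, P + ½ρv² is constant, so P_low − P_up = ½ρ(v_up² − v_low²).
ΔP = ½·1.02·(69.8² − 64.7²) = 350 Pa.

ΔP ≈ 350 Pa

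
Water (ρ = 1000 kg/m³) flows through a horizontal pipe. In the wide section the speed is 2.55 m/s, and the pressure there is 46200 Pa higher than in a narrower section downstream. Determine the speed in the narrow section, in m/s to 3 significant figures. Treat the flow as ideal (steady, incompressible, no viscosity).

v₂ ≈ 9.94 m/s

With h₁ = h₂, rearranging Bernoulli gives v₂ = √(v₁² + 2ΔP/ρ).
v₂ = √(2.55² + 2·46200/1000) = √(6.50 + 92.4) = 9.94 m/s.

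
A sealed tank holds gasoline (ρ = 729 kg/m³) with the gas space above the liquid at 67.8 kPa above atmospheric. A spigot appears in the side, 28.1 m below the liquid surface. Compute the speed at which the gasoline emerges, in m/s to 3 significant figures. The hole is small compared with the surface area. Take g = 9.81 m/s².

Take point 1 at the surface (v₁ ≈ 0) and point 2 at the hole (at atmospheric pressure). Bernoulli: P₁ + ρg h = P_atm + ½ρv₂².
With P₁ − P_atm = 67800 Pa, v₂ = √(2gh + 2ΔP/ρ) = √(2·9.81·28.1 + 2·67800/729) = 27.2 m/s.

v ≈ 27.2 m/s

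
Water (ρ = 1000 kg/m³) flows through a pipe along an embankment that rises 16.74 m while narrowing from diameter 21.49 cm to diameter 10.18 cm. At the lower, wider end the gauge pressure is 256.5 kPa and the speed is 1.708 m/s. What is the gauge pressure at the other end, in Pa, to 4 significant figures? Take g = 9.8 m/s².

Mass conservation (A₁v₁ = A₂v₂) gives v₂ = 1.708 × 362.7/81.39 = 7.611 m/s.
Applying Bernoulli between the two ends and solving for P₂: P₂ = P₁ + ½ρ(v₁² − v₂²) − ρgΔh.
P₂ = 256500 + ½·1000·(1.708² − 7.611²) − 1000·9.8·(+16.74) = 256500 + (-27510) − (164100) = 64940 Pa.

P₂ ≈ 64940 Pa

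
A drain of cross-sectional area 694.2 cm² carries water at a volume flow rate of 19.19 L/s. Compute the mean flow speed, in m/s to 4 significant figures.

v ≈ 0.2764 m/s

Q = 19.19 L/s = 0.01919 m³/s.
v = Q/A = 0.01919 / 0.06942 = 0.2764 m/s.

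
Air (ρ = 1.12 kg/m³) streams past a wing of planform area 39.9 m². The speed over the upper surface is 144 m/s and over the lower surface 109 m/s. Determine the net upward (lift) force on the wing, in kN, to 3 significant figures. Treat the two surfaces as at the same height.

F = 198 kN

The faster flow above has the lower pressure; Bernoulli (same height) gives ΔP = ½ρ(v_up² − v_low²).
ΔP = ½·1.12·(144² − 109²) = 4960 Pa.
Lift = ΔP · A = 4960 × 39.9 = 198000 N.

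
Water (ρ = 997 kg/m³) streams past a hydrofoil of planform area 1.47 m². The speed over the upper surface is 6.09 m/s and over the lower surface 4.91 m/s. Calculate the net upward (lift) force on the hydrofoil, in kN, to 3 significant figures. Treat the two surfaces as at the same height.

The faster flow above has the lower pressure; Bernoulli (same height) gives ΔP = ½ρ(v_up² − v_low²).
ΔP = ½·997·(6.09² − 4.91²) = 6470 Pa.
Lift = ΔP · A = 6470 × 1.47 = 9510 N.

9.51 kN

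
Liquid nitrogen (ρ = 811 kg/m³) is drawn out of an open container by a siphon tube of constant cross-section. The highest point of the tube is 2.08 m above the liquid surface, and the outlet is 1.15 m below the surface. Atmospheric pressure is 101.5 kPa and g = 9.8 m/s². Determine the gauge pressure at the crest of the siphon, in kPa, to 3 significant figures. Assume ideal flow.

The outlet speed comes from Torricelli: v = √(2g·1.15) = 4.75 m/s.
The bore is uniform, so the speed at the crest is the same v. Bernoulli surface→crest: P_atm = P_top + ½ρv² + ρg·h_top.
P_top = 101500 − ½·811·4.75² − 811·9.8·2.08 = 75800 Pa. So P_gauge = P_top − P_atm = -25700 Pa.

P_gauge ≈ -25.7 kPa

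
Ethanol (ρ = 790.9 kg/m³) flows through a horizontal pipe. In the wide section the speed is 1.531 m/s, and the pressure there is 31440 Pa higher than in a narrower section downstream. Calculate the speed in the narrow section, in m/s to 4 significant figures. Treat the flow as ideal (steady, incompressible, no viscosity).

v₂ = 9.047 m/s

With h₁ = h₂, rearranging Bernoulli gives v₂ = √(v₁² + 2ΔP/ρ).
v₂ = √(1.531² + 2·31440/790.9) = √(2.344 + 79.50) = 9.047 m/s.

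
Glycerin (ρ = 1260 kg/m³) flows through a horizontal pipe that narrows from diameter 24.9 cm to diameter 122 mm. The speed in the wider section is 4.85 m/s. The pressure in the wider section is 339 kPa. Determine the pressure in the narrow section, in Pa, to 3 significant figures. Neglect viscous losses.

By continuity, v₂ = v₁·A₁/A₂ = 4.85·(487/117) = 20.2 m/s.
The pipe is horizontal, so Bernoulli reduces to P₁ + ½ρv₁² = P₂ + ½ρv₂².
P₂ = P₁ − ½ρ(v₂² − v₁²) = 339000 − ½·1260·(20.2² − 4.85²) = 339000 − 242000 = 96700 Pa.

P₂ ≈ 96700 Pa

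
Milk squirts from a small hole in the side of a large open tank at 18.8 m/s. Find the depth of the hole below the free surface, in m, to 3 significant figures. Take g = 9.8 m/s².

h ≈ 18.0 m

Torricelli: v = √(2gh), so h = v²/(2g).
h = 18.8²/(2·9.8) = 353/19.60 = 18.0 m.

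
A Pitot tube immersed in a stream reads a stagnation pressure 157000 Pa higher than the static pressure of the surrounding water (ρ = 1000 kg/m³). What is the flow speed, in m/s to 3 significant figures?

v = 17.7 m/s

At the stagnation point the flow is brought to rest, so Bernoulli gives P_stag − P_static = ½ρv².
v = √(2ΔP/ρ) = √(2·157000/1000) = 17.7 m/s.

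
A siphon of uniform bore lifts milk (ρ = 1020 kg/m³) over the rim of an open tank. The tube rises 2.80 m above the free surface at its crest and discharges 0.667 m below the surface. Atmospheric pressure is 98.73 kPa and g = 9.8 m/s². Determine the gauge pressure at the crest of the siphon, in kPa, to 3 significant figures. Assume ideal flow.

P_gauge ≈ -34.7 kPa

The outlet speed comes from Torricelli: v = √(2g·0.667) = 3.62 m/s.
The bore is uniform, so the speed at the crest is the same v. Bernoulli surface→crest: P_atm = P_top + ½ρv² + ρg·h_top.
P_top = 98730 − ½·1020·3.62² − 1020·9.8·2.80 = 64100 Pa. So P_gauge = P_top − P_atm = -34700 Pa.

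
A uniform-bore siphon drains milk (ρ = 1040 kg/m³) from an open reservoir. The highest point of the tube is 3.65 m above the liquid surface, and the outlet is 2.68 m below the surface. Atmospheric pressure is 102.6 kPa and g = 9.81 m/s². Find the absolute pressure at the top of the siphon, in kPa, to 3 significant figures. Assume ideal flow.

From the surface to the outlet (both open to atmosphere, surface at rest): v = √(2g·h_out) = √(2·9.81·2.68) = 7.25 m/s.
Continuity keeps v the same throughout the tube; from surface to crest, P_atm + 0 = P_top + ½ρv² + ρg·h_top.
P_top = 102600 − ½·1040·7.25² − 1040·9.81·3.65 = 38000 Pa.

P_top ≈ 38.0 kPa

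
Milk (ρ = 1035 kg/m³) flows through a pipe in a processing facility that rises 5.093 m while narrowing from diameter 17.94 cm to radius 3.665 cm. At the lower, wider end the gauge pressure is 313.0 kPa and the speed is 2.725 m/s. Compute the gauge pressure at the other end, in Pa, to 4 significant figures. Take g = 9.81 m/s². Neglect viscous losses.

P₂ ≈ 127200 Pa

Continuity gives A₁v₁ = A₂v₂, so v₂ = (252.8 cm²)/(42.20 cm²) × 2.725 m/s = 16.32 m/s.
Applying Bernoulli between the two ends and solving for P₂: P₂ = P₁ + ½ρ(v₁² − v₂²) − ρgΔh.
P₂ = 313000 + ½·1035·(2.725² − 16.32²) − 1035·9.81·(+5.093) = 313000 + (-134000) − (51710) = 127200 Pa.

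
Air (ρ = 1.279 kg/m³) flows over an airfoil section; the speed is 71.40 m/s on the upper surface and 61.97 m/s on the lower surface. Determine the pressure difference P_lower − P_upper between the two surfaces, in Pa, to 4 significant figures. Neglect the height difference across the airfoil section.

ΔP = 804.3 Pa

Bernoulli (same height): P_lower − P_upper = ½ρ(v_upper² − v_lower²).
ΔP = ½·1.279·(71.40² − 61.97²) = 804.3 Pa.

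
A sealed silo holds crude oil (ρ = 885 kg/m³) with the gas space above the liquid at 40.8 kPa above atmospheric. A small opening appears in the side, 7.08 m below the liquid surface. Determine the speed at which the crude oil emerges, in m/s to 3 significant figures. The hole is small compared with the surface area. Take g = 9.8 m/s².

v ≈ 15.2 m/s

Take point 1 at the surface (v₁ ≈ 0) and point 2 at the hole (at atmospheric pressure). Bernoulli: P₁ + ρg h = P_atm + ½ρv₂².
With P₁ − P_atm = 40800 Pa, v₂ = √(2gh + 2ΔP/ρ) = √(2·9.8·7.08 + 2·40800/885) = 15.2 m/s.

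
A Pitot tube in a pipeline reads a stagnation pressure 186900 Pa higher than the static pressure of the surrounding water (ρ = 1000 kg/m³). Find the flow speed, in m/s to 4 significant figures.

v = 19.33 m/s

Bernoulli between the free stream and the stagnation point: ½ρv² = P_stag − P_static.
v = √(2ΔP/ρ) = √(2·186900/1000) = 19.33 m/s.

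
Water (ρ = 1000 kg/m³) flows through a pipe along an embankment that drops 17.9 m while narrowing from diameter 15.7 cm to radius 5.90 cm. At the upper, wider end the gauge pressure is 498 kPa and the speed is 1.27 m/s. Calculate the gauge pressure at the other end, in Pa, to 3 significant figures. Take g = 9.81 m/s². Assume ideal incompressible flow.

The volume flow rate is constant, so v₂ = (A₁/A₂)v₁ = (194/109)·1.27 = 2.25 m/s.
Applying Bernoulli between the two ends and solving for P₂: P₂ = P₁ + ½ρ(v₁² − v₂²) − ρgΔh.
P₂ = 498000 + ½·1000·(1.27² − 2.25²) − 1000·9.81·(−17.9) = 498000 + (-1720) − (-176000) = 672000 Pa.

P₂ = 672000 Pa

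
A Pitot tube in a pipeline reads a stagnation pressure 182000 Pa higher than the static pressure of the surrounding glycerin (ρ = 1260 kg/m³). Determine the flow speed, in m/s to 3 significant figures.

v ≈ 17.0 m/s

At the stagnation point the flow is brought to rest, so Bernoulli gives P_stag − P_static = ½ρv².
v = √(2ΔP/ρ) = √(2·182000/1260) = 17.0 m/s.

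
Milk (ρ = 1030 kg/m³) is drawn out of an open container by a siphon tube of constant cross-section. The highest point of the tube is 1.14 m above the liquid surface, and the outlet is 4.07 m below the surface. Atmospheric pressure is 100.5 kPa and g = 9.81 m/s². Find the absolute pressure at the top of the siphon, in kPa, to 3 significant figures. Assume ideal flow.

Bernoulli surface→outlet gives ½v² = g·h_out, so v = √(2·9.81·4.07) = 8.94 m/s.
With constant cross-section the crest speed equals v; applying Bernoulli from the surface up to the crest, P_top = P_atm − ½ρv² − ρg·h_top.
P_top = 100500 − ½·1030·8.94² − 1030·9.81·1.14 = 47900 Pa.

P_top ≈ 47.9 kPa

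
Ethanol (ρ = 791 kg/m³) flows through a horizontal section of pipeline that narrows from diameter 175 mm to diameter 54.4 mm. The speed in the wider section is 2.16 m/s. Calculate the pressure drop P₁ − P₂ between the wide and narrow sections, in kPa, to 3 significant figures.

By continuity, v₂ = v₁·A₁/A₂ = 2.16·(241/23.2) = 22.4 m/s.
Along the horizontal streamline, P + ½ρv² is constant.
P₁ − P₂ = ½·791·(22.4² − 2.16²) = ½·791·495 = 196000 Pa.

196 kPa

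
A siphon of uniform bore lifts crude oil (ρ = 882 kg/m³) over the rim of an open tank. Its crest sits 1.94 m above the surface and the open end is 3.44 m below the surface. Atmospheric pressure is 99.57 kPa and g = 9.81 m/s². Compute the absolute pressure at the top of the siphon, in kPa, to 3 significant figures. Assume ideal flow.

P_top = 53.0 kPa

Bernoulli surface→outlet gives ½v² = g·h_out, so v = √(2·9.81·3.44) = 8.22 m/s.
Continuity keeps v the same throughout the tube; from surface to crest, P_atm + 0 = P_top + ½ρv² + ρg·h_top.
P_top = 99570 − ½·882·8.22² − 882·9.81·1.94 = 53000 Pa.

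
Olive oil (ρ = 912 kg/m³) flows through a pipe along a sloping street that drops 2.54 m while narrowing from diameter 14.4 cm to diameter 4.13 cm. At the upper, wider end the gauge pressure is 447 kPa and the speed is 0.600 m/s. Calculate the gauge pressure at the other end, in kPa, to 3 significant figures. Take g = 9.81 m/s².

By continuity, v₂ = v₁·A₁/A₂ = 0.600·(163/13.4) = 7.29 m/s.
Energy conservation along the streamline gives P₂ = P₁ − ½ρ(v₂² − v₁²) − ρg(h₂ − h₁).
P₂ = 447000 + ½·912·(0.600² − 7.29²) − 912·9.81·(−2.54) = 447000 + (-24100) − (-22700) = 446000 Pa.

P₂ ≈ 446 kPa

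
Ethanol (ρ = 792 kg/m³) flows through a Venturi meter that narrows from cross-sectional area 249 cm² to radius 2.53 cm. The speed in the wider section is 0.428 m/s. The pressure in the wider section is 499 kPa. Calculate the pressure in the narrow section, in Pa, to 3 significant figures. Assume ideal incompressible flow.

P₂ ≈ 488000 Pa

Mass conservation (A₁v₁ = A₂v₂) gives v₂ = 0.428 × 249/20.1 = 5.30 m/s.
Along the horizontal streamline, P + ½ρv² is constant.
P₂ = P₁ − ½ρ(v₂² − v₁²) = 499000 − ½·792·(5.30² − 0.428²) = 499000 − 11000 = 488000 Pa.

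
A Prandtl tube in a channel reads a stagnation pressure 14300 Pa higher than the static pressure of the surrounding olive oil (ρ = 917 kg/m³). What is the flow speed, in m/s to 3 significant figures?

At the stagnation point the flow is brought to rest, so Bernoulli gives P_stag − P_static = ½ρv².
v = √(2ΔP/ρ) = √(2·14300/917) = 5.58 m/s.

5.58 m/s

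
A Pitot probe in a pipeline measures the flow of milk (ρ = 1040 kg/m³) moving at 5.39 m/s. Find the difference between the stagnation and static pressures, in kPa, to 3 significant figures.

ΔP = 15.1 kPa

The dynamic pressure equals the rise in static pressure at the stagnation point: ΔP = ½ρv².
ΔP = ½·1040·5.39² = 15100 Pa.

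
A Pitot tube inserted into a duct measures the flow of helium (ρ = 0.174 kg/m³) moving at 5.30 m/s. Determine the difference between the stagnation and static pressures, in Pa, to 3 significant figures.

Bernoulli between the free stream and the stagnation point: ½ρv² = P_stag − P_static.
ΔP = ½·0.174·5.30² = 2.44 Pa.

ΔP = 2.44 Pa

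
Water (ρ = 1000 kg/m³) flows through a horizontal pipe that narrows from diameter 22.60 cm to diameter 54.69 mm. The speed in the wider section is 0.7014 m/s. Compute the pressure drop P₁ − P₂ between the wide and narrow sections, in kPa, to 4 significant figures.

ΔP ≈ 71.48 kPa

By continuity, v₂ = v₁·A₁/A₂ = 0.7014·(401.1/23.49) = 11.98 m/s.
With no height change, Bernoulli's equation is P₁ + ½ρv₁² = P₂ + ½ρv₂².
P₁ − P₂ = ½·1000·(11.98² − 0.7014²) = ½·1000·143.0 = 71480 Pa.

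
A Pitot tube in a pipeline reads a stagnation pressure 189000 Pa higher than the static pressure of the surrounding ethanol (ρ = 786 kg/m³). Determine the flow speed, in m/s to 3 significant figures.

The dynamic pressure equals the rise in static pressure at the stagnation point: ΔP = ½ρv².
v = √(2ΔP/ρ) = √(2·189000/786) = 21.9 m/s.

v = 21.9 m/s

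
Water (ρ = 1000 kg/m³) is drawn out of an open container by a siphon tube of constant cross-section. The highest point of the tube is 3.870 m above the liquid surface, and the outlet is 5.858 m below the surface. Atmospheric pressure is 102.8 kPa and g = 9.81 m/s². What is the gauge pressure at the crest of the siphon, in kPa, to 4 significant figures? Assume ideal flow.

Bernoulli surface→outlet gives ½v² = g·h_out, so v = √(2·9.81·5.858) = 10.72 m/s.
With constant cross-section the crest speed equals v; applying Bernoulli from the surface up to the crest, P_top = P_atm − ½ρv² − ρg·h_top.
P_top = 102800 − ½·1000·10.72² − 1000·9.81·3.870 = 7368 Pa. So P_gauge = P_top − P_atm = -95430 Pa.

P_gauge = -95.43 kPa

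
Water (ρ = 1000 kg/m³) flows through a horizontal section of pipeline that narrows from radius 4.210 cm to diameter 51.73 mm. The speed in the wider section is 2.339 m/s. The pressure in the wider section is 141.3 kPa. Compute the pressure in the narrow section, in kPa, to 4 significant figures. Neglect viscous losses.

The volume flow rate is constant, so v₂ = (A₁/A₂)v₁ = (55.68/21.02)·2.339 = 6.197 m/s.
The pipe is horizontal, so Bernoulli reduces to P₁ + ½ρv₁² = P₂ + ½ρv₂².
P₂ = P₁ − ½ρ(v₂² − v₁²) = 141300 − ½·1000·(6.197² − 2.339²) = 141300 − 16460 = 124800 Pa.

124.8 kPa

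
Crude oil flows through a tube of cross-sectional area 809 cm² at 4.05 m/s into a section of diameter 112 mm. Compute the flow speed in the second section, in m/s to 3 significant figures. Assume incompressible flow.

v₂ ≈ 33.3 m/s

Mass conservation (A₁v₁ = A₂v₂) gives v₂ = 4.05 × 809/98.5 = 33.3 m/s.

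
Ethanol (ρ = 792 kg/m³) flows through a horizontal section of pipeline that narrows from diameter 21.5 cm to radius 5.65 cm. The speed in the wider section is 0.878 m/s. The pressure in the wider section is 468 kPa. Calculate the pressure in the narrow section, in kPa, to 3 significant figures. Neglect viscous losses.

464 kPa

Mass conservation (A₁v₁ = A₂v₂) gives v₂ = 0.878 × 363/100 = 3.18 m/s.
The pipe is horizontal, so Bernoulli reduces to P₁ + ½ρv₁² = P₂ + ½ρv₂².
P₂ = P₁ − ½ρ(v₂² − v₁²) = 468000 − ½·792·(3.18² − 0.878²) = 468000 − 3700 = 464000 Pa.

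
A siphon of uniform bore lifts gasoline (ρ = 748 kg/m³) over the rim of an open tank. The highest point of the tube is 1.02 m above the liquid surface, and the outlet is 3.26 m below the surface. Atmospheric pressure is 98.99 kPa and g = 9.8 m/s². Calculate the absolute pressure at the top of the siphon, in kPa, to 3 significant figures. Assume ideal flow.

P_top ≈ 67.6 kPa

Bernoulli surface→outlet gives ½v² = g·h_out, so v = √(2·9.8·3.26) = 7.99 m/s.
With constant cross-section the crest speed equals v; applying Bernoulli from the surface up to the crest, P_top = P_atm − ½ρv² − ρg·h_top.
P_top = 98990 − ½·748·7.99² − 748·9.8·1.02 = 67600 Pa.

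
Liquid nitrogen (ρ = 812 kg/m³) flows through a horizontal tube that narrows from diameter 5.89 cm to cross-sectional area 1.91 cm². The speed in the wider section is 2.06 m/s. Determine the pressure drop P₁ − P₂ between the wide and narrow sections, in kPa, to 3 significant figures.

By continuity, v₂ = v₁·A₁/A₂ = 2.06·(27.2/1.91) = 29.4 m/s.
Along the horizontal streamline, P + ½ρv² is constant.
P₁ − P₂ = ½·812·(29.4² − 2.06²) = ½·812·859 = 349000 Pa.

ΔP ≈ 349 kPa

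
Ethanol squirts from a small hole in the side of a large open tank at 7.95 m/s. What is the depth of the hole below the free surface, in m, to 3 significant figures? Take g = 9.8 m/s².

3.22 m

Torricelli: v = √(2gh), so h = v²/(2g).
h = 7.95²/(2·9.8) = 63.2/19.60 = 3.22 m.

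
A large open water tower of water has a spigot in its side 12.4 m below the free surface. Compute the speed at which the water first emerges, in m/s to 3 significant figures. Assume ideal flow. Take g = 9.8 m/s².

Torricelli's result v = √(2gh) gives v = √(2·9.8·12.4) = 15.6 m/s.

v ≈ 15.6 m/s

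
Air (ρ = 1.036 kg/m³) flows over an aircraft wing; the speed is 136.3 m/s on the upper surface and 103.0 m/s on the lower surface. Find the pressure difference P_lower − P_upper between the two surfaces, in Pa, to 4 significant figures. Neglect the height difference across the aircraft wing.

With negligible Δh, P + ½ρv² is constant, so P_low − P_up = ½ρ(v_up² − v_low²).
ΔP = ½·1.036·(136.3² − 103.0²) = 4128 Pa.

ΔP = 4128 Pa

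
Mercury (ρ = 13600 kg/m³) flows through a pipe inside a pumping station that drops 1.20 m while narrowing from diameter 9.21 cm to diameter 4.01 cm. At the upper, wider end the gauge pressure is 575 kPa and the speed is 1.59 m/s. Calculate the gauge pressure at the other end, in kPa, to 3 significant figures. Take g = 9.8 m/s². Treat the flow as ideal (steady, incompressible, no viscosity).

P₂ ≈ 274 kPa

The volume flow rate is constant, so v₂ = (A₁/A₂)v₁ = (66.6/12.6)·1.59 = 8.39 m/s.
Applying Bernoulli between the two ends and solving for P₂: P₂ = P₁ + ½ρ(v₁² − v₂²) − ρgΔh.
P₂ = 575000 + ½·13600·(1.59² − 8.39²) − 13600·9.8·(−1.20) = 575000 + (-461000) − (-160000) = 274000 Pa.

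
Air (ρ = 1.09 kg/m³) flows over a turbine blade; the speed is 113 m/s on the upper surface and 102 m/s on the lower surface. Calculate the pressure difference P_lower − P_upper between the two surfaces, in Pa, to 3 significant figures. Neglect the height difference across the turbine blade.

ΔP ≈ 1290 Pa

With negligible Δh, P + ½ρv² is constant, so P_low − P_up = ½ρ(v_up² − v_low²).
ΔP = ½·1.09·(113² − 102²) = 1290 Pa.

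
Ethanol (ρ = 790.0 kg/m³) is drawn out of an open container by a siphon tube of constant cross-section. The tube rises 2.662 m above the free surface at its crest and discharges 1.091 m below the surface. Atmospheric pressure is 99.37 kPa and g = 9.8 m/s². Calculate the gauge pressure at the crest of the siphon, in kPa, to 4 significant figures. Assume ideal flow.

Bernoulli surface→outlet gives ½v² = g·h_out, so v = √(2·9.8·1.091) = 4.624 m/s.
Continuity keeps v the same throughout the tube; from surface to crest, P_atm + 0 = P_top + ½ρv² + ρg·h_top.
P_top = 99370 − ½·790.0·4.624² − 790.0·9.8·2.662 = 70310 Pa. So P_gauge = P_top − P_atm = -29060 Pa.

P_gauge = -29.06 kPa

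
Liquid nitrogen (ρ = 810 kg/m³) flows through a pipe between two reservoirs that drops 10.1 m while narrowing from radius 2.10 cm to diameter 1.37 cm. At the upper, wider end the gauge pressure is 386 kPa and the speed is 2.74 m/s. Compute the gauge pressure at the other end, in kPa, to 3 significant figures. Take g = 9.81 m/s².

By continuity, v₂ = v₁·A₁/A₂ = 2.74·(13.9/1.47) = 25.8 m/s.
Energy conservation along the streamline gives P₂ = P₁ − ½ρ(v₂² − v₁²) − ρg(h₂ − h₁).
P₂ = 386000 + ½·810·(2.74² − 25.8²) − 810·9.81·(−10.1) = 386000 + (-266000) − (-80300) = 201000 Pa.

P₂ ≈ 201 kPa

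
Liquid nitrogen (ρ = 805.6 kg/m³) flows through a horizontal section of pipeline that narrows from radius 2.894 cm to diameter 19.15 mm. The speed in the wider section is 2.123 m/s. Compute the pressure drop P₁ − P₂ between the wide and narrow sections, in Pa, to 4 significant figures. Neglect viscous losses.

ΔP ≈ 149700 Pa

Mass conservation (A₁v₁ = A₂v₂) gives v₂ = 2.123 × 26.31/2.880 = 19.39 m/s.
Along the horizontal streamline, P + ½ρv² is constant.
P₁ − P₂ = ½·805.6·(19.39² − 2.123²) = ½·805.6·371.6 = 149700 Pa.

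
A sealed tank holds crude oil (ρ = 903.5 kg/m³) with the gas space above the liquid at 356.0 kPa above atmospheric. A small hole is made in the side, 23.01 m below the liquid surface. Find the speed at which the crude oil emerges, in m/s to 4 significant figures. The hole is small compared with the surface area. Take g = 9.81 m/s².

Take point 1 at the surface (v₁ ≈ 0) and point 2 at the hole (at atmospheric pressure). Bernoulli: P₁ + ρg h = P_atm + ½ρv₂².
With P₁ − P_atm = 356000 Pa, v₂ = √(2gh + 2ΔP/ρ) = √(2·9.81·23.01 + 2·356000/903.5) = 35.21 m/s.

v ≈ 35.21 m/s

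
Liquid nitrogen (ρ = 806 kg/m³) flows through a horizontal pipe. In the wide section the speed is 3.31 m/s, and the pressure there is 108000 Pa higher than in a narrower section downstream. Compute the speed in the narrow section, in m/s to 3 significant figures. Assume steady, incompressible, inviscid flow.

With h₁ = h₂, rearranging Bernoulli gives v₂ = √(v₁² + 2ΔP/ρ).
v₂ = √(3.31² + 2·108000/806) = √(11.0 + 268) = 16.7 m/s.

16.7 m/s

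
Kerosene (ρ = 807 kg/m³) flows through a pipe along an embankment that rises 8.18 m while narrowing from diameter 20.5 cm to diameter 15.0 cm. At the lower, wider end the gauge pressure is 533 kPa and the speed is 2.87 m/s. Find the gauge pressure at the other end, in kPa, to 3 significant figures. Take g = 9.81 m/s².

460 kPa

Mass conservation (A₁v₁ = A₂v₂) gives v₂ = 2.87 × 330/177 = 5.36 m/s.
Applying Bernoulli between the two ends and solving for P₂: P₂ = P₁ + ½ρ(v₁² − v₂²) − ρgΔh.
P₂ = 533000 + ½·807·(2.87² − 5.36²) − 807·9.81·(+8.18) = 533000 + (-8270) − (64800) = 460000 Pa.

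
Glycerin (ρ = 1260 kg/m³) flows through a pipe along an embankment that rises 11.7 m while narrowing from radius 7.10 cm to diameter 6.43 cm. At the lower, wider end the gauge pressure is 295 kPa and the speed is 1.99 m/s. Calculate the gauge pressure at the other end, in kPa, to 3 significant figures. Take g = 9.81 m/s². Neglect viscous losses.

P₂ = 93.5 kPa

Continuity gives A₁v₁ = A₂v₂, so v₂ = (158 cm²)/(32.5 cm²) × 1.99 m/s = 9.71 m/s.
Bernoulli: P₁ + ½ρv₁² + ρg h₁ = P₂ + ½ρv₂² + ρg h₂, so P₂ = P₁ + ½ρ(v₁² − v₂²) − ρg(h₂ − h₁).
P₂ = 295000 + ½·1260·(1.99² − 9.71²) − 1260·9.81·(+11.7) = 295000 + (-56800) − (145000) = 93500 Pa.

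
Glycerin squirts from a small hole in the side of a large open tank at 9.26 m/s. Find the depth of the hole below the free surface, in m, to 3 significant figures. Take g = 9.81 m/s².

h ≈ 4.37 m

For a small hole in a large open tank, ½v² = gh, giving h = v²/(2g).
h = 9.26²/(2·9.81) = 85.7/19.62 = 4.37 m.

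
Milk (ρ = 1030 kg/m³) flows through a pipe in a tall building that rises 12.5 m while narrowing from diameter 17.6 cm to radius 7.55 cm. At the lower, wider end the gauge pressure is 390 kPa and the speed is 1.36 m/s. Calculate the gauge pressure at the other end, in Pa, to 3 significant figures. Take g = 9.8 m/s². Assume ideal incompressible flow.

263000 Pa

Continuity gives A₁v₁ = A₂v₂, so v₂ = (243 cm²)/(179 cm²) × 1.36 m/s = 1.85 m/s.
Bernoulli: P₁ + ½ρv₁² + ρg h₁ = P₂ + ½ρv₂² + ρg h₂, so P₂ = P₁ + ½ρ(v₁² − v₂²) − ρg(h₂ − h₁).
P₂ = 390000 + ½·1030·(1.36² − 1.85²) − 1030·9.8·(+12.5) = 390000 + (-805) − (126000) = 263000 Pa.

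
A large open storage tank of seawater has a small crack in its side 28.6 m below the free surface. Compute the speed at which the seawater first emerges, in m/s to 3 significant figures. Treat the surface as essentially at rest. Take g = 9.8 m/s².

v ≈ 23.7 m/s

The surface is effectively still and both ends are open, so ½v² = gh and v = √(2·9.8·28.6) = 23.7 m/s.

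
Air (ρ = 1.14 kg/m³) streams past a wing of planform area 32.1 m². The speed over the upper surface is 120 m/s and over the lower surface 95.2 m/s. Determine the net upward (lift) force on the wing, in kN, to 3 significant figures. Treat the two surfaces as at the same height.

With equal heights on the two surfaces, Bernoulli gives P_lower − P_upper = ½ρ(v_upper² − v_lower²).
ΔP = ½·1.14·(120² − 95.2²) = 3040 Pa.
Lift = ΔP · A = 3040 × 32.1 = 97700 N.

F = 97.7 kN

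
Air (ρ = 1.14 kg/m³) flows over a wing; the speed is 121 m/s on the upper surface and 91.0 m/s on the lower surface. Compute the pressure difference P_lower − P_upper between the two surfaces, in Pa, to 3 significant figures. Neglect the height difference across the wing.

ΔP = 3630 Pa

With negligible Δh, P + ½ρv² is constant, so P_low − P_up = ½ρ(v_up² − v_low²).
ΔP = ½·1.14·(121² − 91.0²) = 3630 Pa.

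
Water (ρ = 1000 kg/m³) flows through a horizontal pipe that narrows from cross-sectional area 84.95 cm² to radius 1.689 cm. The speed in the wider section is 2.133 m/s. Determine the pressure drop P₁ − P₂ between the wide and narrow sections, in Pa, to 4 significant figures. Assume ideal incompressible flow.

By continuity, v₂ = v₁·A₁/A₂ = 2.133·(84.95/8.962) = 20.22 m/s.
Bernoulli (h₁ = h₂): P₁ − P₂ = ½ρ(v₂² − v₁²).
P₁ − P₂ = ½·1000·(20.22² − 2.133²) = ½·1000·404.2 = 202100 Pa.

202100 Pa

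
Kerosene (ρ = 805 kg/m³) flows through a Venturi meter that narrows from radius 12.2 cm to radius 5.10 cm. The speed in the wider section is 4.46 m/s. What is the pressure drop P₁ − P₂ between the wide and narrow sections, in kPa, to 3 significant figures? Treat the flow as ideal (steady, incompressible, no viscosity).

The volume flow rate is constant, so v₂ = (A₁/A₂)v₁ = (468/81.7)·4.46 = 25.5 m/s.
With no height change, Bernoulli's equation is P₁ + ½ρv₁² = P₂ + ½ρv₂².
P₁ − P₂ = ½·805·(25.5² − 4.46²) = ½·805·631 = 254000 Pa.

ΔP ≈ 254 kPa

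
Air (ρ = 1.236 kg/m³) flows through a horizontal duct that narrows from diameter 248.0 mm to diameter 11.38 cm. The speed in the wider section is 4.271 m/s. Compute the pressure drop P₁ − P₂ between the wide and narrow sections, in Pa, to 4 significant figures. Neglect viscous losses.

ΔP = 243.0 Pa

Mass conservation (A₁v₁ = A₂v₂) gives v₂ = 4.271 × 483.1/101.7 = 20.28 m/s.
The pipe is horizontal, so Bernoulli reduces to P₁ + ½ρv₁² = P₂ + ½ρv₂².
P₁ − P₂ = ½·1.236·(20.28² − 4.271²) = ½·1.236·393.2 = 243.0 Pa.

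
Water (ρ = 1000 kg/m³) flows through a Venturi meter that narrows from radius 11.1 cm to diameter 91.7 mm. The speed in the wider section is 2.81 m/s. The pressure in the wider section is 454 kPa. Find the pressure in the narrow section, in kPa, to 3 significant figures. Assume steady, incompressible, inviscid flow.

By continuity, v₂ = v₁·A₁/A₂ = 2.81·(387/66.0) = 16.5 m/s.
The pipe is horizontal, so Bernoulli reduces to P₁ + ½ρv₁² = P₂ + ½ρv₂².
P₂ = P₁ − ½ρ(v₂² − v₁²) = 454000 − ½·1000·(16.5² − 2.81²) = 454000 − 132000 = 322000 Pa.

P₂ ≈ 322 kPa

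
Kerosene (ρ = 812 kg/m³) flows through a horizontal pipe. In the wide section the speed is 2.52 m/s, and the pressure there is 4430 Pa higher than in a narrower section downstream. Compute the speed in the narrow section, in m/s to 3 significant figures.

v₂ = 4.15 m/s

Horizontal Bernoulli: P₁ + ½ρv₁² = P₂ + ½ρv₂², so v₂² = v₁² + 2(P₁ − P₂)/ρ.
v₂ = √(2.52² + 2·4430/812) = √(6.35 + 10.9) = 4.15 m/s.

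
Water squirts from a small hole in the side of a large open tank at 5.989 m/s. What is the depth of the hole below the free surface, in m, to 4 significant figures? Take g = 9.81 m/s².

Inverting v = √(2gh) gives h = v² / 2g.
h = 5.989²/(2·9.81) = 35.87/19.62 = 1.828 m.

h ≈ 1.828 m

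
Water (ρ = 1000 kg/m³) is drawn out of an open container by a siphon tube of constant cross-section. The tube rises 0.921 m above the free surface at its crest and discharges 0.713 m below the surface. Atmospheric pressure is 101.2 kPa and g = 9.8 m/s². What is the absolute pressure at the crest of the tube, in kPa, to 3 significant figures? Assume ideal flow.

From the surface to the outlet (both open to atmosphere, surface at rest): v = √(2g·h_out) = √(2·9.8·0.713) = 3.74 m/s.
Continuity keeps v the same throughout the tube; from surface to crest, P_atm + 0 = P_top + ½ρv² + ρg·h_top.
P_top = 101200 − ½·1000·3.74² − 1000·9.8·0.921 = 85200 Pa.

P_top ≈ 85.2 kPa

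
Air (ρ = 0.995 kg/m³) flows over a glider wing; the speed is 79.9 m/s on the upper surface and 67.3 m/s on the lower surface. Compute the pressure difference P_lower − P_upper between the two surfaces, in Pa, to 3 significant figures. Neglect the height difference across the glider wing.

ΔP ≈ 923 Pa

With negligible Δh, P + ½ρv² is constant, so P_low − P_up = ½ρ(v_up² − v_low²).
ΔP = ½·0.995·(79.9² − 67.3²) = 923 Pa.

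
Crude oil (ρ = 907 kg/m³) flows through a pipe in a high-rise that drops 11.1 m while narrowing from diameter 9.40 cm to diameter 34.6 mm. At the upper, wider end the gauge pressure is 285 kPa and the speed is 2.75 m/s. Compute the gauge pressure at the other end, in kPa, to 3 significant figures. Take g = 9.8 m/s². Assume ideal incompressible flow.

Mass conservation (A₁v₁ = A₂v₂) gives v₂ = 2.75 × 69.4/9.40 = 20.3 m/s.
Energy conservation along the streamline gives P₂ = P₁ − ½ρ(v₂² − v₁²) − ρg(h₂ − h₁).
P₂ = 285000 + ½·907·(2.75² − 20.3²) − 907·9.8·(−11.1) = 285000 + (-183000) − (-98700) = 200000 Pa.

200 kPa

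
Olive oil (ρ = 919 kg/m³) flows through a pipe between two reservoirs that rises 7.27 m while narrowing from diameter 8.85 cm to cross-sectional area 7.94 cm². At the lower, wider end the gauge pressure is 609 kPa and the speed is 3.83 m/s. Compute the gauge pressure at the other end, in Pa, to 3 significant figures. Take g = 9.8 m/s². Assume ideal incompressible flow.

P₂ = 146000 Pa

The volume flow rate is constant, so v₂ = (A₁/A₂)v₁ = (61.5/7.94)·3.83 = 29.7 m/s.
Applying Bernoulli between the two ends and solving for P₂: P₂ = P₁ + ½ρ(v₁² − v₂²) − ρgΔh.
P₂ = 609000 + ½·919·(3.83² − 29.7²) − 919·9.8·(+7.27) = 609000 + (-398000) − (65500) = 146000 Pa.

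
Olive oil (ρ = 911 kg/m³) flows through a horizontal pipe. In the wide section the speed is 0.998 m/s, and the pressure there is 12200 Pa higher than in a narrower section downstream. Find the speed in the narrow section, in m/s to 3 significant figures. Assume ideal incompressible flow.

Horizontal Bernoulli: P₁ + ½ρv₁² = P₂ + ½ρv₂², so v₂² = v₁² + 2(P₁ − P₂)/ρ.
v₂ = √(0.998² + 2·12200/911) = √(0.996 + 26.8) = 5.27 m/s.

5.27 m/s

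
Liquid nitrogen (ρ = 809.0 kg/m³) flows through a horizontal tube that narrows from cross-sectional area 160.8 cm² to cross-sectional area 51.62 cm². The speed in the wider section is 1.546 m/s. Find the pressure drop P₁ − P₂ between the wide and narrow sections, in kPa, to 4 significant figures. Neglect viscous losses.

ΔP ≈ 8.415 kPa

Continuity gives A₁v₁ = A₂v₂, so v₂ = (160.8 cm²)/(51.62 cm²) × 1.546 m/s = 4.816 m/s.
Along the horizontal streamline, P + ½ρv² is constant.
P₁ − P₂ = ½·809.0·(4.816² − 1.546²) = ½·809.0·20.80 = 8415 Pa.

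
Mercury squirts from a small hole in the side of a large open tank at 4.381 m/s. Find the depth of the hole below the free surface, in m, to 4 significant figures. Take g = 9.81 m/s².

Inverting v = √(2gh) gives h = v² / 2g.
h = 4.381²/(2·9.81) = 19.19/19.62 = 0.9782 m.

h = 0.9782 m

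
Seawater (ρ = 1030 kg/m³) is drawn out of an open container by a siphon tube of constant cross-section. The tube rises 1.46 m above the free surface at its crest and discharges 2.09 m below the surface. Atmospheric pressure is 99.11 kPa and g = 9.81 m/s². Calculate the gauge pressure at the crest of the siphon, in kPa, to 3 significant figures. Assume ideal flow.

-35.9 kPa

From the surface to the outlet (both open to atmosphere, surface at rest): v = √(2g·h_out) = √(2·9.81·2.09) = 6.40 m/s.
The bore is uniform, so the speed at the crest is the same v. Bernoulli surface→crest: P_atm = P_top + ½ρv² + ρg·h_top.
P_top = 99110 − ½·1030·6.40² − 1030·9.81·1.46 = 63200 Pa. So P_gauge = P_top − P_atm = -35900 Pa.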